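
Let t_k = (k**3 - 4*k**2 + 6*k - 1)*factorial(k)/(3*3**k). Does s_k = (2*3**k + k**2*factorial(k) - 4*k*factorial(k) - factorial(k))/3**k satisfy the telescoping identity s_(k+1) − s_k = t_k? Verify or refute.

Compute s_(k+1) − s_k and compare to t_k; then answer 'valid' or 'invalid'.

s_(k+1) = (6*3**k + k**3*factorial(k) - k**2*factorial(k) - 6*k*factorial(k) - 4*factorial(k))/(3*3**k)
s_(k+1) − s_k = (k**3 - 4*k**2 + 6*k - 1)*factorial(k)/(3*3**k)
(s_(k+1) − s_k) − t_k = 0

valid (s_(k+1) − s_k reduces to t_k)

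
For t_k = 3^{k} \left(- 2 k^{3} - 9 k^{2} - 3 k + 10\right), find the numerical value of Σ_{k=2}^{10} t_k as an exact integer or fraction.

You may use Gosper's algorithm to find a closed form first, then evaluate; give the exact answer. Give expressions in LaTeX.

Σ = -229582512

r(k) = 3*(2*k**3 + 15*k**2 + 27*k + 4)/(2*k**3 + 9*k**2 + 3*k - 10) after simplifying.
Normal form (A,B,C) = (3, 1, k**3 + 9*k**2/2 + 3*k/2 - 5).
Solve (3)·f(k+1) − (1)·f(k) = k**3 + 9*k**2/2 + 3*k/2 - 5.
Degrees (0,0,3) ⇒ d ≤ 3.
Solve for f: f(k) = (k - 2)*(k + 1)**2/2 (degree 3 ≤ 3).
R(k) = B(k−1)·f(k)/C(k) = (k - 2)*(k + 1)**2/(2*k**3 + 9*k**2 + 3*k - 10); s_k = R·t_k = 3**k*(-k**3 + 3*k + 2).
Check: Δs_k = 3**k*(k**3 + 6*k - 3*(k + 1)**3 + 13). ✓
Evaluate s at k=11 and k=2: -229582512 and 0; difference -229582512.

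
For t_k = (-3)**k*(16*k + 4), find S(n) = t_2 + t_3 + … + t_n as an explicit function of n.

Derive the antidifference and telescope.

S(n) = 12*(-3)**n*n + 6*(-3)**n + 54

Compute t_(k+1)/t_k: get 3*(-4*k - 5)/(4*k + 1).
Take A(k)=-3, B(k)=1, C(k)=k + 1/4.
Solve (-3)·f(k+1) − (1)·f(k) = k + 1/4.
deg f ≤ 1 (via 0,0,1).
Solve for f: f(k) = -(2*k - 1)/8 (degree 1 ≤ 1).
R(k) = B(k−1)·f(k)/C(k) = -(2*k - 1)/(2*(4*k + 1)); s_k = R·t_k = (-3)**k*(2 - 4*k).
s_(k+1) − s_k = (-3)**k*(16*k + 4) = t_k.
Telescope: S(n) = s_(n+1) − s_(2) = 6*(-3)**n*(2*n + 1) − (-54) = 12*(-3)**n*n + 6*(-3)**n + 54.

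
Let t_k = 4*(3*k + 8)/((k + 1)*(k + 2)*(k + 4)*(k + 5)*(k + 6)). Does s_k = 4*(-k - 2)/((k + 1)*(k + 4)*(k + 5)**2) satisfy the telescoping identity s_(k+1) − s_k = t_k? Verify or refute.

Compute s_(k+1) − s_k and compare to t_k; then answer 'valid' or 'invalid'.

s_(k+1) = 4*(-k - 3)/((k + 2)*(k + 5)*(k + 6)**2)
s_(k+1) − s_k = 4*(-(k + 1)*(k + 3)*(k + 4)*(k + 5) + (k + 2)**2*(k + 6)**2)/((k + 1)*(k + 2)*(k + 4)*(k + 5)**2*(k + 6)**2)
(s_(k+1) − s_k) − t_k = 12*(-4*k**2 - 31*k - 52)/(k**7 + 29*k**6 + 349*k**5 + 2243*k**4 + 8230*k**3 + 16988*k**2 + 17880*k + 7200)

Invalid: residual 12*(-4*k**2 - 31*k - 52)/(k**7 + 29*k**6 + 349*k**5 + 2243*k**4 + 8230*k**3 + 16988*k**2 + 17880*k + 7200) ≠ 0.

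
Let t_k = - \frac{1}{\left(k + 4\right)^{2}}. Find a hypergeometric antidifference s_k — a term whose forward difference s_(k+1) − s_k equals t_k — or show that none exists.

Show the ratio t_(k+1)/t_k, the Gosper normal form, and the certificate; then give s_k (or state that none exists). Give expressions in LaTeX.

Compute t_(k+1)/t_k: get (k + 4)**2/(k + 5)**2.
Normal form (A,B,C) = (k**2 + 8*k + 16, k**2 + 10*k + 25, 1).
Set up (k**2 + 8*k + 16)·f(k+1) − (k**2 + 8*k + 16)·f(k) − (1) = 0.
Degrees (2,2,0) ⇒ d ≤ 0.
Write f(k) = c0. Then LHS − RHS = -1, requiring -1 = 0: contradictory. No certificate.

no hypergeometric antidifference exists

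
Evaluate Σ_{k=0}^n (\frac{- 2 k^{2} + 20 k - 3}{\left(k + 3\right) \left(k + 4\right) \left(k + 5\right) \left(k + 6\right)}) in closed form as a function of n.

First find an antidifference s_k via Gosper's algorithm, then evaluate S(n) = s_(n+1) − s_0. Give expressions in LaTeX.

S(n) = \frac{2 n^{2} + n - 1}{n^{3} + 15 n^{2} + 74 n + 120}

Ratio r(k) = -(k + 3)*(20*k - 2*(k + 1)**2 + 17)/((k + 7)*(2*k**2 - 20*k + 3)).
A = k + 3, B = k + 7, C = k**2 - 10*k + 3/2.
f must satisfy (k + 3)·f(k+1) − (k + 6)·f(k) = k**2 - 10*k + 3/2.
deg f ≤ 3 (via 1,1,2).
Coefficient equations give f(k) = -k*(2*k - 3)/2.
R(k) = B(k−1)·f(k)/C(k) = -k*(k + 6)*(2*k - 3)/(2*k**2 - 20*k + 3); s_k = R·t_k = k*(2*k - 3)/((k + 3)*(k + 4)*(k + 5)).
s_(k+1) − s_k = (-2*k**2 + 20*k - 3)/(k**4 + 18*k**3 + 119*k**2 + 342*k + 360) = t_k.
Σ_(k=0)^n t_k = s_(n+1) − s_(0) = ((2*n**2 + n - 1)/(n**3 + 15*n**2 + 74*n + 120)) − (0), i.e. (2*n**2 + n - 1)/(n**3 + 15*n**2 + 74*n + 120).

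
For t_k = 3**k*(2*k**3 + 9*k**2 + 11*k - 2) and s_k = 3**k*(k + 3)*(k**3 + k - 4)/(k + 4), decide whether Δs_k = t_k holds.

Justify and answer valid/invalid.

s_(k+1) = 3**(k + 1)*(k + 4)*(k + (k + 1)**3 - 3)/(k + 5)
s_(k+1) − s_k = 3**k*(2*k**5 + 25*k**4 + 116*k**3 + 230*k**2 + 161*k - 36)/(k**2 + 9*k + 20)
(s_(k+1) − s_k) − t_k = 3**k*(-2*k**4 - 16*k**3 - 47*k**2 - 41*k + 4)/(k**2 + 9*k + 20)

Invalid: residual 3**k*(-2*k**4 - 16*k**3 - 47*k**2 - 41*k + 4)/(k**2 + 9*k + 20) ≠ 0.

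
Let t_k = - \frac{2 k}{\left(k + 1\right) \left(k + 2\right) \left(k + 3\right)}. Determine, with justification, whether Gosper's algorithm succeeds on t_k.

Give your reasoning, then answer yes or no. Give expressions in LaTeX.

Step 1: r(k) = (k + 1)**2/(k*(k + 4)).
Normal form (A,B,C) = (k + 1, k + 4, k).
f must satisfy (k + 1)·f(k+1) − (k + 3)·f(k) = k.
Bound: deg f ≤ 2.
Solving with deg f ≤ 2: f(k) = k*(k - 1)/4.
So s_k = (B(k−1)f/C)·t_k = ((k - 1)*(k + 3)/4)·t_k = k*(1 - k)/(2*(k + 1)*(k + 2)).
Δs = -2*k/(k**3 + 6*k**2 + 11*k + 6), as required.

Yes. s_k = \frac{k \left(1 - k\right)}{2 \left(k + 1\right) \left(k + 2\right)}.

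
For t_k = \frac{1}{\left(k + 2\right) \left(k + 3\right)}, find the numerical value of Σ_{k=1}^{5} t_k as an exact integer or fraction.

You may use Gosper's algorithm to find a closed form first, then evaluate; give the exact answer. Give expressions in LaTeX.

Ratio r(k) = (k + 2)/(k + 4).
So A=k + 2 and B=k + 4, with C=1.
f must satisfy (k + 2)·f(k+1) − (k + 3)·f(k) = 1.
Bound: deg f ≤ 1.
Match coefficients ⇒ f(k) = k/2.
Get s_k = R·t_k = k/(2*(k + 2)) with R(k) = B(k−1)f(k)/C(k) = k*(k + 3)/2.
Check: Δs_k = 1/(k**2 + 5*k + 6). ✓
Σ_(k=1)^(5) t_k = s_(6) − s_(1) = 3/8 − (1/6) = 5/24.

Σ = 5/24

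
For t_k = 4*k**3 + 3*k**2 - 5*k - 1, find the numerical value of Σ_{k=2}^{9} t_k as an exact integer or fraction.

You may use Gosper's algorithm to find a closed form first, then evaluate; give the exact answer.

r(k) = (4*k**3 + 15*k**2 + 13*k + 1)/(4*k**3 + 3*k**2 - 5*k - 1) after simplifying.
Normal form (A,B,C) = (1, 1, k**3 + 3*k**2/4 - 5*k/4 - 1/4).
Need (1)·f(k+1) − (1)·f(k) = k**3 + 3*k**2/4 - 5*k/4 - 1/4.
deg f ≤ 4 (via 0,0,3).
Solving with deg f ≤ 4: f(k) = k*(k - 2)*(k**2 + k - 1)/4.
Then R = B(k−1)f/C = k*(k - 2)*(k**2 + k - 1)/(4*k**3 + 3*k**2 - 5*k - 1), so s_k = R(k)·t_k = k*(k**3 - k**2 - 3*k + 2).
Check: Δs_k = 4*k**3 + 3*k**2 - 5*k - 1. ✓
Evaluate s at k=10 and k=2: 8720 and 0; difference 8720.

Σ = 8720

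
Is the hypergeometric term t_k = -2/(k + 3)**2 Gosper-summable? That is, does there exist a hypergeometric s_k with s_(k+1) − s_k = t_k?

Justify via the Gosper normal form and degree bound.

No — t_k has no hypergeometric antidifference.

Ratio r(k) = (k + 3)**2/(k + 4)**2.
Take A(k)=k**2 + 6*k + 9, B(k)=k**2 + 8*k + 16, C(k)=1.
Key eq: (k**2 + 6*k + 9)·f(k+1) = (k**2 + 6*k + 9)·f(k) + (1).
d = 0 from the (2,2,0) case.
Write f(k) = c0. Then LHS − RHS = -1, requiring -1 = 0: contradictory. No certificate.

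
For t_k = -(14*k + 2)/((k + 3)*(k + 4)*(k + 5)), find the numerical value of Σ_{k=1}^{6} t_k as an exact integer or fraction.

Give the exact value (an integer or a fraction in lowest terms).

Σ = -39/55

Compute t_(k+1)/t_k: get (k + 3)*(7*k + 8)/((k + 6)*(7*k + 1)).
Take A(k)=k + 3, B(k)=k + 6, C(k)=k + 1/7.
Key eq: (k + 3)·f(k+1) = (k + 5)·f(k) + (k + 1/7).
d = 2 from the (1,1,1) case.
Solving with deg f ≤ 2: f(k) = k*(11*k - 7)/84.
Certificate R = B(k−1)f/C = k*(k + 5)*(11*k - 7)/(12*(7*k + 1)) gives s_k = -k*(11*k - 7)/(6*(k + 3)*(k + 4)).
Check: Δs_k = 2*(-7*k - 1)/(k**3 + 12*k**2 + 47*k + 60). ✓
Σ_(k=1)^(6) t_k = s_(7) − s_(1) = -49/66 − (-1/30) = -39/55.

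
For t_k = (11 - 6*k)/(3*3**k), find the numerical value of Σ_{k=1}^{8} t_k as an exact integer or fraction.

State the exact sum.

Σ = 6584/19683

t_(k+1)/t_k = (6*k - 5)/(3*(6*k - 11)).
A = 1/3, B = 1, C = k - 11/6.
Key eq: (1/3)·f(k+1) = (1)·f(k) + (k - 11/6).
Bound: deg f ≤ 1.
A polynomial solution: f(k) = -(3*k - 4)/2.
R(k) = B(k−1)·f(k)/C(k) = -3*(3*k - 4)/(6*k - 11); s_k = R·t_k = (3*k - 4)/3**k.
s_(k+1) − s_k = (11 - 6*k)/(3*3**k) = t_k.
Σ_(k=1)^(8) t_k = s_(9) − s_(1) = 23/19683 − (-1/3) = 6584/19683.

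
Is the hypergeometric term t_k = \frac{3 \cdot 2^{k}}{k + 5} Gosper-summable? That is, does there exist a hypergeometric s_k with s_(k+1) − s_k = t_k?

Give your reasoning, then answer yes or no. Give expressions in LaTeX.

The ratio is 2*(k + 5)/(k + 6).
Normal form (A,B,C) = (2*k + 10, k + 6, 1).
f must satisfy (2*k + 10)·f(k+1) − (k + 5)·f(k) = 1.
deg f ≤ -1 (via 1,1,0).
Bound -1 < 0, so the key equation has no polynomial solution.

No — t_k has no hypergeometric antidifference.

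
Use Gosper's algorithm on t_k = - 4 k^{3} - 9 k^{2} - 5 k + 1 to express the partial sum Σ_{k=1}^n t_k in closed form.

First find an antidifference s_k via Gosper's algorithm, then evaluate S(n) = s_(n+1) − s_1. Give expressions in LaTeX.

Step 1: r(k) = (4*k**3 + 21*k**2 + 35*k + 17)/(4*k**3 + 9*k**2 + 5*k - 1).
Take A(k)=1, B(k)=1, C(k)=k**3 + 9*k**2/4 + 5*k/4 - 1/4.
Set up (1)·f(k+1) − (1)·f(k) − (k**3 + 9*k**2/4 + 5*k/4 - 1/4) = 0.
deg f ≤ 4 (via 0,0,3).
Solving with deg f ≤ 4: f(k) = k*(k**3 + k**2 - k - 2)/4.
Certificate R = B(k−1)f/C = k*(k**3 + k**2 - k - 2)/(4*k**3 + 9*k**2 + 5*k - 1) gives s_k = k*(-k**3 - k**2 + k + 2).
Check: Δs_k = -4*k**3 - 9*k**2 - 5*k + 1. ✓
Telescope: S(n) = s_(n+1) − s_(1) = -n**4 - 5*n**3 - 8*n**2 - 3*n + 1 − (1) = n*(-n**3 - 5*n**2 - 8*n - 3).

S(n) = n \left(- n^{3} - 5 n^{2} - 8 n - 3\right)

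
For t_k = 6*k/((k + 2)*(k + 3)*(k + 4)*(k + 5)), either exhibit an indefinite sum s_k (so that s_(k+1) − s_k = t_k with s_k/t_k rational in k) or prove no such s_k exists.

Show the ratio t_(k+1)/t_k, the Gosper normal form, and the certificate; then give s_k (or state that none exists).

s_k = k*(k**2 + 9*k - 10)/(12*(k + 2)*(k + 3)*(k + 4))

Ratio r(k) = (k + 1)*(k + 2)/(k*(k + 6)).
So A=k + 2 and B=k + 6, with C=k.
f must satisfy (k + 2)·f(k+1) − (k + 5)·f(k) = k.
deg f ≤ 3 (via 1,1,1).
A polynomial solution: f(k) = k*(k - 1)*(k + 10)/72.
Get s_k = R·t_k = k*(k**2 + 9*k - 10)/(12*(k + 2)*(k + 3)*(k + 4)) with R(k) = B(k−1)f(k)/C(k) = (k - 1)*(k + 5)*(k + 10)/72.
s_(k+1) − s_k = 6*k/(k**4 + 14*k**3 + 71*k**2 + 154*k + 120) = t_k.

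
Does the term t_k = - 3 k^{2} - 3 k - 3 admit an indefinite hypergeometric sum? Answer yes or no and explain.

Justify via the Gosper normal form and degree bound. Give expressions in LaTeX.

Yes. s_k = k \left(- k^{2} - 2\right).

Ratio r(k) = (k + (k + 1)**2 + 2)/(k**2 + k + 1).
So A=1 and B=1, with C=k**2 + k + 1.
f must satisfy (1)·f(k+1) − (1)·f(k) = k**2 + k + 1.
Bound: deg f ≤ 3.
Match coefficients ⇒ f(k) = k*(k**2 + 2)/3.
Then R = B(k−1)f/C = k*(k**2 + 2)/(3*(k**2 + k + 1)), so s_k = R(k)·t_k = k*(-k**2 - 2).
Verify: -3*k**2 - 3*k - 3 matches t_k.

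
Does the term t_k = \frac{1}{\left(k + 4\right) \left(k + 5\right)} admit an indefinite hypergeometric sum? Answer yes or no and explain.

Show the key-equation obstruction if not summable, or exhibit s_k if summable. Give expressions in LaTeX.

Yes. s_k = \frac{k}{4 \left(k + 4\right)}.

Step 1: r(k) = (k + 4)/(k + 6).
Normal form (A,B,C) = (k + 4, k + 6, 1).
Key eq: (k + 4)·f(k+1) = (k + 5)·f(k) + (1).
d = 1 from the (1,1,0) case.
Solving with deg f ≤ 1: f(k) = k/4.
Certificate R = B(k−1)f/C = k*(k + 5)/4 gives s_k = k/(4*(k + 4)).
s_(k+1) − s_k = 1/(k**2 + 9*k + 20) = t_k.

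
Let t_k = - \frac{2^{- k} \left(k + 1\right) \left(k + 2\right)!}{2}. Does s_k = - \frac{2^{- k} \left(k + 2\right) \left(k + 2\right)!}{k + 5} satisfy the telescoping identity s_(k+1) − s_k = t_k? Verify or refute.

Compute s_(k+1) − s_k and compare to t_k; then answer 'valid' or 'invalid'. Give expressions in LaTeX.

s_(k+1) = -(k + 3)*factorial(k + 3)/(2*2**k*(k + 6))
s_(k+1) − s_k = -(k**3 + 9*k**2 + 23*k + 21)*factorial(k + 2)/(2*2**k*(k + 5)*(k + 6))
(s_(k+1) − s_k) − t_k = 3*(k**2 + 6*k + 3)*factorial(k + 2)/(2*2**k*(k + 5)*(k + 6))

Invalid: residual \frac{3 \cdot 2^{- k} \left(k^{2} + 6 k + 3\right) \left(k + 2\right)!}{2 \left(k + 5\right) \left(k + 6\right)} ≠ 0.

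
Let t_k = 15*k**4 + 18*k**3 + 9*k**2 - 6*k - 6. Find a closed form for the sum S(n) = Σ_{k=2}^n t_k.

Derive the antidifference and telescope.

S(n) = 3*n**5 + 12*n**4 + 17*n**3 + 6*n**2 - 8*n - 30

Ratio r(k) = (5*k**4 + 26*k**3 + 51*k**2 + 42*k + 10)/(5*k**4 + 6*k**3 + 3*k**2 - 2*k - 2).
Factor: A=1; B=1; C=k**4 + 6*k**3/5 + 3*k**2/5 - 2*k/5 - 2/5.
Set up (1)·f(k+1) − (1)·f(k) − (k**4 + 6*k**3/5 + 3*k**2/5 - 2*k/5 - 2/5) = 0.
d = 5 from the (0,0,4) case.
Solve for f: f(k) = k*(3*k**4 - 3*k**3 - k**2 - 3*k - 2)/15 (degree 5 ≤ 5).
So s_k = (B(k−1)f/C)·t_k = (k*(3*k**4 - 3*k**3 - k**2 - 3*k - 2)/(3*(5*k**4 + 6*k**3 + 3*k**2 - 2*k - 2)))·t_k = k*(3*k**4 - 3*k**3 - k**2 - 3*k - 2).
s_(k+1) − s_k = 15*k**4 + 18*k**3 + 9*k**2 - 6*k - 6 = t_k.
s_(n+1) = 3*n**5 + 12*n**4 + 17*n**3 + 6*n**2 - 8*n - 6 and s_(2) = 24, so S(n) = 3*n**5 + 12*n**4 + 17*n**3 + 6*n**2 - 8*n - 30.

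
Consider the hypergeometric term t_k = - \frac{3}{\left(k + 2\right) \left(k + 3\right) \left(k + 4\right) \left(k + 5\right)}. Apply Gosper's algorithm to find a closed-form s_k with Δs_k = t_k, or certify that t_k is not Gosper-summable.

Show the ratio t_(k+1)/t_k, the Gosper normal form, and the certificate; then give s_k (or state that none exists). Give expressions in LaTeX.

The ratio is (k + 2)/(k + 6).
Factor: A=k + 2; B=k + 6; C=1.
Set up (k + 2)·f(k+1) − (k + 5)·f(k) − (1) = 0.
Bound: deg f ≤ 3.
A polynomial solution: f(k) = k*(k**2 + 9*k + 26)/72.
So s_k = (B(k−1)f/C)·t_k = (k*(k + 5)*(k**2 + 9*k + 26)/72)·t_k = k*(-k**2 - 9*k - 26)/(24*(k + 2)*(k + 3)*(k + 4)).
s_(k+1) − s_k = -3/(k**4 + 14*k**3 + 71*k**2 + 154*k + 120) = t_k.

s_k = \frac{k \left(- k^{2} - 9 k - 26\right)}{24 \left(k + 2\right) \left(k + 3\right) \left(k + 4\right)}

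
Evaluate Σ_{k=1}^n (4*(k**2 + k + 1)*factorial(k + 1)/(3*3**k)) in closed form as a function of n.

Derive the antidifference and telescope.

Ratio r(k) = (k + 2)*(k + (k + 1)**2 + 2)/(3*(k**2 + k + 1)).
Gosper form: A/B · C(k+1)/C(k) with A=k/3 + 2/3, B=1, C=k**2 + k + 1.
Need (k/3 + 2/3)·f(k+1) − (1)·f(k) = k**2 + k + 1.
Bound: deg f ≤ 1.
Match coefficients ⇒ f(k) = 3*(k + 1).
Then R = B(k−1)f/C = 3*(k + 1)/(k**2 + k + 1), so s_k = R(k)·t_k = 4*(k + 1)*factorial(k + 1)/3**k.
Check: Δs_k = 4*(k**2 + k + 1)*factorial(k + 1)/(3*3**k). ✓
s_(n+1) = 4*3**(-n - 1)*(n + 2)*factorial(n + 2) and s_(1) = 16/3, so S(n) = 4*3**(-n - 1)*(-4*3**n + n**3*factorial(n) + 5*n**2*factorial(n) + 8*n*factorial(n) + 4*factorial(n)).

S(n) = 4*3**(-n - 1)*(-4*3**n + n**3*factorial(n) + 5*n**2*factorial(n) + 8*n*factorial(n) + 4*factorial(n))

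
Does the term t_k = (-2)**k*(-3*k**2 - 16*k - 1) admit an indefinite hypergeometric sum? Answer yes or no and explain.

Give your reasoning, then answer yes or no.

Yes. s_k = (-2)**k*(k**2 + 4*k - 3).

r(k) = 2*(-3*k**2 - 22*k - 20)/(3*k**2 + 16*k + 1) after simplifying.
So A=-2 and B=1, with C=k**2 + 16*k/3 + 1/3.
f must satisfy (-2)·f(k+1) − (1)·f(k) = k**2 + 16*k/3 + 1/3.
deg f ≤ 2 (via 0,0,2).
Coefficient equations give f(k) = -(k**2 + 4*k - 3)/3.
Certificate R = B(k−1)f/C = -(k**2 + 4*k - 3)/(3*k**2 + 16*k + 1) gives s_k = (-2)**k*(k**2 + 4*k - 3).
s_(k+1) − s_k = (-2)**k*(-3*k**2 - 16*k - 1) = t_k.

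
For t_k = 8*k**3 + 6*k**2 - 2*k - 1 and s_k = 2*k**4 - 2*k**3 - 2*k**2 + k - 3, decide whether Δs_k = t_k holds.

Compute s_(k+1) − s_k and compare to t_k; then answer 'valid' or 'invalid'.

s_(k+1) = 2*k**4 + 6*k**3 + 4*k**2 - k - 4
s_(k+1) − s_k = 8*k**3 + 6*k**2 - 2*k - 1
(s_(k+1) − s_k) − t_k = 0

Valid: the claim telescopes to t_k.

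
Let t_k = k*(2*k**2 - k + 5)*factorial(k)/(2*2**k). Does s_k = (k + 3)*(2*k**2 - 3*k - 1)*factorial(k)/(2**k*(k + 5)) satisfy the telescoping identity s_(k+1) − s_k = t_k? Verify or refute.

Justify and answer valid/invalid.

s_(k+1) = (k + 4)*(2*k**2 + k - 2)*factorial(k + 1)/(2*2**k*(k + 6))
s_(k+1) − s_k = (2*k**5 + 17*k**4 + 36*k**3 + 33*k**2 + 88*k - 4)*factorial(k)/(2*2**k*(k + 5)*(k + 6))
(s_(k+1) − s_k) − t_k = -(2*k**4 + 9*k**3 - 4*k**2 + 31*k + 2)*factorial(k)/(2**k*(k + 5)*(k + 6))

Invalid: residual -(2*k**4 + 9*k**3 - 4*k**2 + 31*k + 2)*factorial(k)/(2**k*(k + 5)*(k + 6)) ≠ 0.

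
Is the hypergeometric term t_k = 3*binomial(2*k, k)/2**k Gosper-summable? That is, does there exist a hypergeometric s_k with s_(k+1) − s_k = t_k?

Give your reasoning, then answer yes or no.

No; the degree bound rules out any f.

t_(k+1)/t_k = (2*k + 1)/(k + 1).
A = 2*k + 1, B = k + 1, C = 1.
Need (2*k + 1)·f(k+1) − (k)·f(k) = 1.
Degrees (1,1,0) ⇒ d ≤ -1.
deg f ≤ -1 is impossible — no certificate.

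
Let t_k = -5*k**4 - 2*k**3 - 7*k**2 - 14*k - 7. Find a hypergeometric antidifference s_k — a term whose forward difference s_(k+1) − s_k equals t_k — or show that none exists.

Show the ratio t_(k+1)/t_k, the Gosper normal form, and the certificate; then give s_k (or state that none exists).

s_k = k*(-k**4 + 2*k**3 - 3*k**2 - 4*k - 1)

Compute t_(k+1)/t_k: get (5*k**4 + 22*k**3 + 43*k**2 + 54*k + 35)/(5*k**4 + 2*k**3 + 7*k**2 + 14*k + 7).
Factor: A=1; B=1; C=k**4 + 2*k**3/5 + 7*k**2/5 + 14*k/5 + 7/5.
Solve (1)·f(k+1) − (1)·f(k) = k**4 + 2*k**3/5 + 7*k**2/5 + 14*k/5 + 7/5.
d = 5 from the (0,0,4) case.
Solve for f: f(k) = k*(k**4 - 2*k**3 + 3*k**2 + 4*k + 1)/5 (degree 5 ≤ 5).
So s_k = (B(k−1)f/C)·t_k = (k*(k**4 - 2*k**3 + 3*k**2 + 4*k + 1)/(5*k**4 + 2*k**3 + 7*k**2 + 14*k + 7))·t_k = k*(-k**4 + 2*k**3 - 3*k**2 - 4*k - 1).
s_(k+1) − s_k = -5*k**4 - 2*k**3 - 7*k**2 - 14*k - 7 = t_k.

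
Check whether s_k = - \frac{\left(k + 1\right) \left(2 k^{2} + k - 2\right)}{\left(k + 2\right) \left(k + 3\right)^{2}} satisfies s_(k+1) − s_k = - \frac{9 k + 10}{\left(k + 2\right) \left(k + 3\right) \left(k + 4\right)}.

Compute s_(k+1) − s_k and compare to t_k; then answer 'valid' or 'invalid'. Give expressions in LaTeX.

Invalid: residual \frac{2 \left(- 2 k^{3} + 35 k + 38\right)}{k^{5} + 16 k^{4} + 101 k^{3} + 314 k^{2} + 480 k + 288} ≠ 0.

s_(k+1) = -(k + 2)*(k + 2*(k + 1)**2 - 1)/((k + 3)*(k + 4)**2)
s_(k+1) − s_k = (-13*k**3 - 73*k**2 - 108*k - 44)/(k**5 + 16*k**4 + 101*k**3 + 314*k**2 + 480*k + 288)
(s_(k+1) − s_k) − t_k = 2*(-2*k**3 + 35*k + 38)/(k**5 + 16*k**4 + 101*k**3 + 314*k**2 + 480*k + 288)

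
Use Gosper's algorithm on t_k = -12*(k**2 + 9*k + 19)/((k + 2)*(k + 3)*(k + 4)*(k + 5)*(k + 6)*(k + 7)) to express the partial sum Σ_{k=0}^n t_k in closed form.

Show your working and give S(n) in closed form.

S(n) = (-n**3 - 15*n**2 - 71*n - 57)/(12*(n**3 + 15*n**2 + 71*n + 105))

t_(k+1)/t_k = (k + 2)*(9*k + (k + 1)**2 + 28)/((k + 8)*(k**2 + 9*k + 19)).
A = k + 2, B = k + 8, C = k**2 + 9*k + 19.
f must satisfy (k + 2)·f(k+1) − (k + 7)·f(k) = k**2 + 9*k + 19.
deg f ≤ 5 (via 1,1,2).
Solve for f: f(k) = k*(k + 3)*(k + 5)*(k**2 + 12*k + 44)/144 (degree 5 ≤ 5).
Get s_k = R·t_k = k*(-k**2 - 12*k - 44)/(12*(k**3 + 12*k**2 + 44*k + 48)) with R(k) = B(k−1)f(k)/C(k) = k*(k + 3)*(k + 5)*(k + 7)*(k**2 + 12*k + 44)/(144*(k**2 + 9*k + 19)).
Verify: 12*(-k**2 - 9*k - 19)/(k**6 + 27*k**5 + 295*k**4 + 1665*k**3 + 5104*k**2 + 8028*k + 5040) matches t_k.
Evaluate: s_(n+1) = (-n**3 - 15*n**2 - 71*n - 57)/(12*(n**3 + 15*n**2 + 71*n + 105)); subtract s_(0) = 0 ⇒ S(n) = (-n**3 - 15*n**2 - 71*n - 57)/(12*(n**3 + 15*n**2 + 71*n + 105)).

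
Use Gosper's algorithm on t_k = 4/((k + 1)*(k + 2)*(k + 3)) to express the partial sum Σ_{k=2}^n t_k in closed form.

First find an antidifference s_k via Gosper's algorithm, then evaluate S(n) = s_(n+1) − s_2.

S(n) = (n**2 + 5*n - 6)/(6*(n**2 + 5*n + 6))

r(k) = (k + 1)/(k + 4) after simplifying.
Take A(k)=k + 1, B(k)=k + 4, C(k)=1.
Set up (k + 1)·f(k+1) − (k + 3)·f(k) − (1) = 0.
Bound: deg f ≤ 2.
A polynomial solution: f(k) = k*(k + 3)/4.
So s_k = (B(k−1)f/C)·t_k = (k*(k + 3)**2/4)·t_k = k*(k + 3)/((k + 1)*(k + 2)).
Check: Δs_k = 4/(k**3 + 6*k**2 + 11*k + 6). ✓
Telescope: S(n) = s_(n+1) − s_(2) = (n**2 + 5*n + 4)/(n**2 + 5*n + 6) − (5/6) = (n**2 + 5*n - 6)/(6*(n**2 + 5*n + 6)).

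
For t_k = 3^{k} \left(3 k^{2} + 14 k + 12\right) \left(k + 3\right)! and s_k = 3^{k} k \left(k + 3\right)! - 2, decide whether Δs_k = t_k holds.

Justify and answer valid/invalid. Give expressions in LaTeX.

s_(k+1) = 3**(k + 1)*(k + 1)*factorial(k + 4) - 2
s_(k+1) − s_k = 3**k*(3*k**2 + 14*k + 12)*factorial(k + 3)
(s_(k+1) − s_k) − t_k = 0

Valid — Δs_k = t_k.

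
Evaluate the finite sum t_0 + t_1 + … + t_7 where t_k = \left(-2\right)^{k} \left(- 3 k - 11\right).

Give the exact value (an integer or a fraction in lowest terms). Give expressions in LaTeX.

r(k) = 2*(-3*k - 14)/(3*k + 11) after simplifying.
Normal form (A,B,C) = (-2, 1, k + 11/3).
Need (-2)·f(k+1) − (1)·f(k) = k + 11/3.
d = 1 from the (0,0,1) case.
A polynomial solution: f(k) = -(k + 3)/3.
Then R = B(k−1)f/C = -(k + 3)/(3*k + 11), so s_k = R(k)·t_k = (-2)**k*(k + 3).
Δs = (-2)**k*(-3*k - 11), as required.
Evaluate s at k=8 and k=0: 2816 and 3; difference 2813.

Σ = 2813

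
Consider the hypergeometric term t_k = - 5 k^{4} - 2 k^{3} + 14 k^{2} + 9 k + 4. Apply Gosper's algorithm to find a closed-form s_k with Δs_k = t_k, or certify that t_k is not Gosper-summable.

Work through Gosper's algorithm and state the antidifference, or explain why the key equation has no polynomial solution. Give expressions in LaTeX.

t_(k+1)/t_k = (5*k**4 + 22*k**3 + 22*k**2 - 11*k - 20)/(5*k**4 + 2*k**3 - 14*k**2 - 9*k - 4).
A = 1, B = 1, C = k**4 + 2*k**3/5 - 14*k**2/5 - 9*k/5 - 4/5.
f must satisfy (1)·f(k+1) − (1)·f(k) = k**4 + 2*k**3/5 - 14*k**2/5 - 9*k/5 - 4/5.
d = 5 from the (0,0,4) case.
Coefficient equations give f(k) = k*(k**4 - 2*k**3 - 4*k**2 + 3*k - 2)/5.
Certificate R = B(k−1)f/C = k*(k**4 - 2*k**3 - 4*k**2 + 3*k - 2)/(5*k**4 + 2*k**3 - 14*k**2 - 9*k - 4) gives s_k = k*(-k**4 + 2*k**3 + 4*k**2 - 3*k + 2).
Verify: -5*k**4 - 2*k**3 + 14*k**2 + 9*k + 4 matches t_k.

s_k = k \left(- k^{4} + 2 k^{3} + 4 k^{2} - 3 k + 2\right)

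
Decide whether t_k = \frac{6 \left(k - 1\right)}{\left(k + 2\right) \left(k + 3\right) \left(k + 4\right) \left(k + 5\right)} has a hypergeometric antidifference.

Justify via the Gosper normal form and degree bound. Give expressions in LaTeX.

The ratio is k*(k + 2)/((k - 1)*(k + 6)).
Factor: A=k + 2; B=k + 6; C=k - 1.
Need (k + 2)·f(k+1) − (k + 5)·f(k) = k - 1.
d = 3 from the (1,1,1) case.
Match coefficients ⇒ f(k) = -k/2.
Certificate R = B(k−1)f/C = -k*(k + 5)/(2*(k - 1)) gives s_k = -3*k/((k + 2)*(k + 3)*(k + 4)).
Check: Δs_k = 6*(k - 1)/(k**4 + 14*k**3 + 71*k**2 + 154*k + 120). ✓

Yes. s_k = - \frac{3 k}{\left(k + 2\right) \left(k + 3\right) \left(k + 4\right)}.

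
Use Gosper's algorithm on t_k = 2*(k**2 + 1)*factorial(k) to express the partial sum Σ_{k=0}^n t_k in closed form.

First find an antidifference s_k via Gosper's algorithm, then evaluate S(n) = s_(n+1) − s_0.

S(n) = 2*n*factorial(n + 1) + 2

The ratio is (k + 1)*((k + 1)**2 + 1)/(k**2 + 1).
Factor: A=k + 1; B=1; C=k**2 + 1.
Set up (k + 1)·f(k+1) − (1)·f(k) − (k**2 + 1) = 0.
deg f ≤ 1 (via 1,0,2).
Coefficient equations give f(k) = k - 1.
So s_k = (B(k−1)f/C)·t_k = ((k - 1)/(k**2 + 1))·t_k = 2*(k - 1)*factorial(k).
s_(k+1) − s_k = 2*(k**2 + 1)*factorial(k) = t_k.
Σ_(k=0)^n t_k = s_(n+1) − s_(0) = (2*n*factorial(n + 1)) − (-2), i.e. 2*n*factorial(n + 1) + 2.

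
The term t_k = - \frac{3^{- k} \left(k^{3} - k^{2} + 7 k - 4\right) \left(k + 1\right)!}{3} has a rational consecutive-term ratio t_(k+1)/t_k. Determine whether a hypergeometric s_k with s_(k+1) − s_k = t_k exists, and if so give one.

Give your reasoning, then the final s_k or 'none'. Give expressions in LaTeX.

Compute t_(k+1)/t_k: get (k + 2)*(7*k + (k + 1)**3 - (k + 1)**2 + 3)/(3*(k**3 - k**2 + 7*k - 4)).
Gosper form: A/B · C(k+1)/C(k) with A=k/3 + 2/3, B=1, C=k**3 - k**2 + 7*k - 4.
Solve (k/3 + 2/3)·f(k+1) − (1)·f(k) = k**3 - k**2 + 7*k - 4.
Degrees (1,0,3) ⇒ d ≤ 2.
Coefficient equations give f(k) = 3*(k**2 - 2*k + 2).
Certificate R = B(k−1)f/C = 3*(k**2 - 2*k + 2)/(k**3 - k**2 + 7*k - 4) gives s_k = -(k**2 - 2*k + 2)*factorial(k + 1)/3**k.
s_(k+1) − s_k = -(k**3 - k**2 + 7*k - 4)*factorial(k + 1)/(3*3**k) = t_k.

s_k = - 3^{- k} \left(k^{2} - 2 k + 2\right) \left(k + 1\right)!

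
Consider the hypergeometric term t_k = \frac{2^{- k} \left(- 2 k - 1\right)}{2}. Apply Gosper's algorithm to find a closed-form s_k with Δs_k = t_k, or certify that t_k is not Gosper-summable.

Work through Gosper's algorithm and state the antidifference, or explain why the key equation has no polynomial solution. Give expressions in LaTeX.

s_k = 2^{- k} \left(2 k + 3\right)

The ratio is (2*k + 3)/(2*(2*k + 1)).
Gosper form: A/B · C(k+1)/C(k) with A=1/2, B=1, C=k + 1/2.
Need (1/2)·f(k+1) − (1)·f(k) = k + 1/2.
From deg A=0, deg B=0, deg C=1: d=1.
Solve for f: f(k) = -2*k - 3 (degree 1 ≤ 1).
R(k) = B(k−1)·f(k)/C(k) = -2*(2*k + 3)/(2*k + 1); s_k = R·t_k = (2*k + 3)/2**k.
Δs = (-2*k - 1)/(2*2**k), as required.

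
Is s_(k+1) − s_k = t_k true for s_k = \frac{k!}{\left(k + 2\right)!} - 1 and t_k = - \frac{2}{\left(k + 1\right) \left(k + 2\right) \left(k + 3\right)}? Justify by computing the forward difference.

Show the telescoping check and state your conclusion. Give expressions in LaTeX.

valid (s_(k+1) − s_k reduces to t_k)

s_(k+1) = -(k**2 + 5*k + 5)/((k + 2)*(k + 3))
s_(k+1) − s_k = -2/((k + 1)*(k + 2)*(k + 3))
(s_(k+1) − s_k) − t_k = 0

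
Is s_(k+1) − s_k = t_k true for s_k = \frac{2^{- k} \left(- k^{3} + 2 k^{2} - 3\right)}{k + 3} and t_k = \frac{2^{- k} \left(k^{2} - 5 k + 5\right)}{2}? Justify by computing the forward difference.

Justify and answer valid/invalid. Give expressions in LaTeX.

Invalid: residual \frac{2^{- k} \left(- k^{3} + 16 k - 21\right)}{k^{2} + 7 k + 12} ≠ 0.

s_(k+1) = (-k**3 - k**2 + k - 2)/(2*2**k*(k + 4))
s_(k+1) − s_k = (k**4 - 18*k**2 + 7*k + 18)/(2*2**k*(k**2 + 7*k + 12))
(s_(k+1) − s_k) − t_k = (-k**3 + 16*k - 21)/(2**k*(k**2 + 7*k + 12))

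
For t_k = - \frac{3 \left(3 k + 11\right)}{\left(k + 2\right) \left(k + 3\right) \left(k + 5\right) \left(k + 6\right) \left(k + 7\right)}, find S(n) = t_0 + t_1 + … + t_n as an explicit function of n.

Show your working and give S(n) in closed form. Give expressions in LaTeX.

The ratio is (k + 2)*(k + 5)*(3*k + 14)/((k + 4)*(k + 8)*(3*k + 11)).
A = k + 2, B = k + 8, C = k**2 + 23*k/3 + 44/3.
Need (k + 2)·f(k+1) − (k + 7)·f(k) = k**2 + 23*k/3 + 44/3.
deg f ≤ 5 (via 1,1,2).
A polynomial solution: f(k) = k*(k + 3)*(k + 4)*(k**2 + 13*k + 52)/180.
R(k) = B(k−1)·f(k)/C(k) = k*(k + 3)*(k + 7)*(k**2 + 13*k + 52)/(60*(3*k + 11)); s_k = R·t_k = k*(-k**2 - 13*k - 52)/(20*(k**3 + 13*k**2 + 52*k + 60)).
s_(k+1) − s_k = 3*(-3*k - 11)/(k**5 + 23*k**4 + 203*k**3 + 853*k**2 + 1692*k + 1260) = t_k.
Telescope: S(n) = s_(n+1) − s_(0) = (-n**3 - 16*n**2 - 81*n - 66)/(20*(n**3 + 16*n**2 + 81*n + 126)) − (0) = (-n**3 - 16*n**2 - 81*n - 66)/(20*(n**3 + 16*n**2 + 81*n + 126)).

S(n) = \frac{- n^{3} - 16 n^{2} - 81 n - 66}{20 \left(n^{3} + 16 n^{2} + 81 n + 126\right)}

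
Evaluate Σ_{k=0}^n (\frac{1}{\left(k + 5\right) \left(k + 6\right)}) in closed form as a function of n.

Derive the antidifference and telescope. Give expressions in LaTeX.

S(n) = \frac{n + 1}{5 \left(n + 6\right)}

t_(k+1)/t_k = (k + 5)/(k + 7).
Gosper form: A/B · C(k+1)/C(k) with A=k + 5, B=k + 7, C=1.
Need (k + 5)·f(k+1) − (k + 6)·f(k) = 1.
Degrees (1,1,0) ⇒ d ≤ 1.
Coefficient equations give f(k) = k/5.
Get s_k = R·t_k = k/(5*(k + 5)) with R(k) = B(k−1)f(k)/C(k) = k*(k + 6)/5.
s_(k+1) − s_k = 1/(k**2 + 11*k + 30) = t_k.
Σ_(k=0)^n t_k = s_(n+1) − s_(0) = ((n + 1)/(5*(n + 6))) − (0), i.e. (n + 1)/(5*(n + 6)).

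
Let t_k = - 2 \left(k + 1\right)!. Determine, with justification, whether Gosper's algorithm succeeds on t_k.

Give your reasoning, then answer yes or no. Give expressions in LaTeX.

No; the degree bound rules out any f.

Ratio r(k) = k + 2.
Normal form (A,B,C) = (k + 2, 1, 1).
Set up (k + 2)·f(k+1) − (1)·f(k) − (1) = 0.
From deg A=1, deg B=0, deg C=0: d=-1.
deg f ≤ -1 is impossible — no certificate.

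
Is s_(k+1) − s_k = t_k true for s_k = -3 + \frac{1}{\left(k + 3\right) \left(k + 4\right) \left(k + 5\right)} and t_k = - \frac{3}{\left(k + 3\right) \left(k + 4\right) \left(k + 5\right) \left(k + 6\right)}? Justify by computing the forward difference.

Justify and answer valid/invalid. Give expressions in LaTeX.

Valid — Δs_k = t_k.

s_(k+1) = -3 + 1/((k + 4)*(k + 5)*(k + 6))
s_(k+1) − s_k = -3/((k + 3)*(k + 4)*(k + 5)*(k + 6))
(s_(k+1) − s_k) − t_k = 0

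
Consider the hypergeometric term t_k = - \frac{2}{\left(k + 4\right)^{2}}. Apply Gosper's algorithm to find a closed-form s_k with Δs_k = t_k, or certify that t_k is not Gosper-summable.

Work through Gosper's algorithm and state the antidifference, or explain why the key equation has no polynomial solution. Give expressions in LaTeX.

none (Gosper's algorithm certifies no s_k)

Ratio r(k) = (k + 4)**2/(k + 5)**2.
A = k**2 + 8*k + 16, B = k**2 + 10*k + 25, C = 1.
Set up (k**2 + 8*k + 16)·f(k+1) − (k**2 + 8*k + 16)·f(k) − (1) = 0.
deg f ≤ 0 (via 2,2,0).
Write f(k) = c0. Then LHS − RHS = -1, requiring -1 = 0: contradictory. No certificate.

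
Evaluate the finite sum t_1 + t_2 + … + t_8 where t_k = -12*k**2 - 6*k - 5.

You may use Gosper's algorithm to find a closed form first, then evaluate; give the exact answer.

Σ = -2704

Compute t_(k+1)/t_k: get (12*k**2 + 30*k + 23)/(12*k**2 + 6*k + 5).
Gosper form: A/B · C(k+1)/C(k) with A=1, B=1, C=k**2 + k/2 + 5/12.
f must satisfy (1)·f(k+1) − (1)·f(k) = k**2 + k/2 + 5/12.
deg f ≤ 3 (via 0,0,2).
A polynomial solution: f(k) = k*(4*k**2 - 3*k + 4)/12.
R(k) = B(k−1)·f(k)/C(k) = k*(4*k**2 - 3*k + 4)/(12*k**2 + 6*k + 5); s_k = R·t_k = k*(-4*k**2 + 3*k - 4).
Δs = -12*k**2 - 6*k - 5, as required.
Σ_(k=1)^(8) t_k = s_(9) − s_(1) = -2709 − (-5) = -2704.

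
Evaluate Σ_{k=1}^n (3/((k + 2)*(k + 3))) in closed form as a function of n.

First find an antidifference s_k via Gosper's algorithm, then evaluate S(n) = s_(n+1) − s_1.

The ratio is (k + 2)/(k + 4).
Take A(k)=k + 2, B(k)=k + 4, C(k)=1.
f must satisfy (k + 2)·f(k+1) − (k + 3)·f(k) = 1.
From deg A=1, deg B=1, deg C=0: d=1.
Match coefficients ⇒ f(k) = k/2.
Certificate R = B(k−1)f/C = k*(k + 3)/2 gives s_k = 3*k/(2*(k + 2)).
Verify: 3/(k**2 + 5*k + 6) matches t_k.
s_(n+1) = 3*(n + 1)/(2*(n + 3)) and s_(1) = 1/2, so S(n) = n/(n + 3).

S(n) = n/(n + 3)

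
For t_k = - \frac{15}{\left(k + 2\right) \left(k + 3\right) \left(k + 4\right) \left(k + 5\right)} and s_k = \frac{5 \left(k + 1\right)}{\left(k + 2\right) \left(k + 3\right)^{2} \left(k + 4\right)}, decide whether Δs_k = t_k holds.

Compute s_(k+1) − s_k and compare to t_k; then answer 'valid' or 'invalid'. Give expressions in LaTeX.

Invalid: residual \frac{20 \left(2 k + 7\right)}{k^{6} + 21 k^{5} + 181 k^{4} + 819 k^{3} + 2050 k^{2} + 2688 k + 1440} ≠ 0.

s_(k+1) = 5*(k + 2)/((k + 3)*(k + 4)**2*(k + 5))
s_(k+1) − s_k = 5*(-(k + 1)*(k + 4)*(k + 5) + (k + 2)**2*(k + 3))/((k + 2)*(k + 3)**2*(k + 4)**2*(k + 5))
(s_(k+1) − s_k) − t_k = 20*(2*k + 7)/(k**6 + 21*k**5 + 181*k**4 + 819*k**3 + 2050*k**2 + 2688*k + 1440)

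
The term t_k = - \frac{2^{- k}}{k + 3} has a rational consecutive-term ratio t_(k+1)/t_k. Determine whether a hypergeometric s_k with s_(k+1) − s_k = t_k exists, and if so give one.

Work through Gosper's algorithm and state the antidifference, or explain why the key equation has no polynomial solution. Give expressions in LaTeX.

none (Gosper's algorithm certifies no s_k)

t_(k+1)/t_k = (k + 3)/(2*(k + 4)).
Gosper form: A/B · C(k+1)/C(k) with A=k/2 + 3/2, B=k + 4, C=1.
Set up (k/2 + 3/2)·f(k+1) − (k + 3)·f(k) − (1) = 0.
d = -1 from the (1,1,0) case.
Bound -1 < 0, so the key equation has no polynomial solution.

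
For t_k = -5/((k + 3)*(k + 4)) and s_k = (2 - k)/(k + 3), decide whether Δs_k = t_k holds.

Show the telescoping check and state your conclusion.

Valid: the claim telescopes to t_k.

s_(k+1) = (1 - k)/(k + 4)
s_(k+1) − s_k = -5/(k**2 + 7*k + 12)
(s_(k+1) − s_k) − t_k = 0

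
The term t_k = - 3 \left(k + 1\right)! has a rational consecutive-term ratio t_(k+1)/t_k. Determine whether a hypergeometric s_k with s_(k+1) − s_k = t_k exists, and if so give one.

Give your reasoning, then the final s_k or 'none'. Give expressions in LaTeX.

no hypergeometric antidifference exists

Step 1: r(k) = k + 2.
Take A(k)=k + 2, B(k)=1, C(k)=1.
Solve (k + 2)·f(k+1) − (1)·f(k) = 1.
Degrees (1,0,0) ⇒ d ≤ -1.
Negative degree bound (-1): no f exists, t_k not Gosper-summable.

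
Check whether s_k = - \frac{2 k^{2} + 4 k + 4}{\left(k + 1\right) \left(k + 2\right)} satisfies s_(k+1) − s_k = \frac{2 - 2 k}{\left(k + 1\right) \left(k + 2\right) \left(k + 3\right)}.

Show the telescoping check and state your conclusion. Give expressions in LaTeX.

valid (s_(k+1) − s_k reduces to t_k)

s_(k+1) = 2*(-2*k - (k + 1)**2 - 4)/((k + 2)*(k + 3))
s_(k+1) − s_k = 2*(1 - k)/(k**3 + 6*k**2 + 11*k + 6)
(s_(k+1) − s_k) − t_k = 0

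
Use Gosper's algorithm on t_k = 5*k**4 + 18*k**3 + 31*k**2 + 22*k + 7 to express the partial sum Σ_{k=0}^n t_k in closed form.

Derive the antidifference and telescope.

Compute t_(k+1)/t_k: get (5*k**4 + 38*k**3 + 115*k**2 + 158*k + 83)/(5*k**4 + 18*k**3 + 31*k**2 + 22*k + 7).
Normal form (A,B,C) = (1, 1, k**4 + 18*k**3/5 + 31*k**2/5 + 22*k/5 + 7/5).
Key eq: (1)·f(k+1) = (1)·f(k) + (k**4 + 18*k**3/5 + 31*k**2/5 + 22*k/5 + 7/5).
deg f ≤ 5 (via 0,0,4).
Match coefficients ⇒ f(k) = k*(k**4 + 2*k**3 + 3*k**2 + 1)/5.
So s_k = (B(k−1)f/C)·t_k = (k*(k**4 + 2*k**3 + 3*k**2 + 1)/(5*k**4 + 18*k**3 + 31*k**2 + 22*k + 7))·t_k = k**5 + 2*k**4 + 3*k**3 + k.
Check: Δs_k = 5*k**4 + 18*k**3 + 31*k**2 + 22*k + 7. ✓
Evaluate: s_(n+1) = n**5 + 7*n**4 + 21*n**3 + 31*n**2 + 23*n + 7; subtract s_(0) = 0 ⇒ S(n) = n**5 + 7*n**4 + 21*n**3 + 31*n**2 + 23*n + 7.

S(n) = n**5 + 7*n**4 + 21*n**3 + 31*n**2 + 23*n + 7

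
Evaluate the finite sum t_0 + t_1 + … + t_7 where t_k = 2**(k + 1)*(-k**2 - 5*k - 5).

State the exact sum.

Σ = -37374

Compute t_(k+1)/t_k: get 2*(k**2 + 7*k + 11)/(k**2 + 5*k + 5).
Normal form (A,B,C) = (2, 1, k**2 + 5*k + 5).
f must satisfy (2)·f(k+1) − (1)·f(k) = k**2 + 5*k + 5.
Degrees (0,0,2) ⇒ d ≤ 2.
A polynomial solution: f(k) = k**2 + k + 1.
Then R = B(k−1)f/C = (k**2 + k + 1)/(k**2 + 5*k + 5), so s_k = R(k)·t_k = 2**(k + 1)*(-k**2 - k - 1).
Check: Δs_k = 2**(k + 1)*(-k**2 - 5*k - 5). ✓
Sum = s_(8) − s_(0); s_(8) = -37376, s_(0) = -2 ⇒ -37374.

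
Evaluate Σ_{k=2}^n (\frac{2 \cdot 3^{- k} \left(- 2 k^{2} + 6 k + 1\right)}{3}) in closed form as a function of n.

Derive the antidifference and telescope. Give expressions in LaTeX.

S(n) = 2 \cdot 3^{- n - 2} \left(3^{n} + 3 n^{2} - 6\right)

The ratio is (2*k**2 - 2*k - 5)/(3*(2*k**2 - 6*k - 1)).
A = 1/3, B = 1, C = k**2 - 3*k - 1/2.
Need (1/3)·f(k+1) − (1)·f(k) = k**2 - 3*k - 1/2.
deg f ≤ 2 (via 0,0,2).
A polynomial solution: f(k) = -3*(k**2 - 2*k - 1)/2.
R(k) = B(k−1)·f(k)/C(k) = -3*(k**2 - 2*k - 1)/(2*k**2 - 6*k - 1); s_k = R·t_k = 2*(k**2 - 2*k - 1)/3**k.
Δs = 2*(-2*k**2 + 6*k + 1)/(3*3**k), as required.
Σ_(k=2)^n t_k = s_(n+1) − s_(2) = (2*3**(-n - 1)*(n**2 - 2)) − (-2/9), i.e. 2*3**(-n - 2)*(3**n + 3*n**2 - 6).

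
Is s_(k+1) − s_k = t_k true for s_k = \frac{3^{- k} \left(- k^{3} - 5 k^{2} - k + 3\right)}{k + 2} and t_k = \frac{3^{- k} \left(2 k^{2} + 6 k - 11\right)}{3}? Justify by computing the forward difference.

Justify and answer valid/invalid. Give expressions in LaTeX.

Invalid: residual \frac{3^{- k} \left(- 2 k^{3} - 13 k^{2} - 13 k + 31\right)}{3 \left(k^{2} + 5 k + 6\right)} ≠ 0.

s_(k+1) = (-k - (k + 1)**3 - 5*(k + 1)**2 + 2)/(3*3**k*(k + 3))
s_(k+1) − s_k = (2*k**4 + 14*k**3 + 18*k**2 - 32*k - 35)/(3*3**k*(k**2 + 5*k + 6))
(s_(k+1) − s_k) − t_k = (-2*k**3 - 13*k**2 - 13*k + 31)/(3*3**k*(k**2 + 5*k + 6))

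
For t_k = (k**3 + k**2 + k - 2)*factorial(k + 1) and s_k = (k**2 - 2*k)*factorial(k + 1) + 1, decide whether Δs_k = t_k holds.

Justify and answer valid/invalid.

s_(k+1) = -(2*k - (k + 1)**2 + 2)*factorial(k + 2) + 1
s_(k+1) − s_k = (k**3 + k**2 + k - 2)*factorial(k + 1)
(s_(k+1) − s_k) − t_k = 0

valid; difference matches t_k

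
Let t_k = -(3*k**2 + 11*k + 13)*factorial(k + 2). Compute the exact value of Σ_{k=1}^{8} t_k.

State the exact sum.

r(k) = (k + 3)*(11*k + 3*(k + 1)**2 + 24)/(3*k**2 + 11*k + 13) after simplifying.
Normal form (A,B,C) = (k + 3, 1, k**2 + 11*k/3 + 13/3).
f must satisfy (k + 3)·f(k+1) − (1)·f(k) = k**2 + 11*k/3 + 13/3.
d = 1 from the (1,0,2) case.
Match coefficients ⇒ f(k) = (3*k + 2)/3.
R(k) = B(k−1)·f(k)/C(k) = (3*k + 2)/(3*k**2 + 11*k + 13); s_k = R·t_k = -(3*k + 2)*factorial(k + 2).
s_(k+1) − s_k = -(3*k**2 + 11*k + 13)*factorial(k + 2) = t_k.
Sum = s_(9) − s_(1); s_(9) = -1157587200, s_(1) = -30 ⇒ -1157587170.

Σ = -1157587170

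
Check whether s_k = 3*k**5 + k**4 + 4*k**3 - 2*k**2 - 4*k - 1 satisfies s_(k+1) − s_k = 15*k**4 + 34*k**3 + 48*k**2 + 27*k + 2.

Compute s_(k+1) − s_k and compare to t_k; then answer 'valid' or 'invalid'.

valid (s_(k+1) − s_k reduces to t_k)

s_(k+1) = 3*k**5 + 16*k**4 + 38*k**3 + 46*k**2 + 23*k + 1
s_(k+1) − s_k = 15*k**4 + 34*k**3 + 48*k**2 + 27*k + 2
(s_(k+1) − s_k) − t_k = 0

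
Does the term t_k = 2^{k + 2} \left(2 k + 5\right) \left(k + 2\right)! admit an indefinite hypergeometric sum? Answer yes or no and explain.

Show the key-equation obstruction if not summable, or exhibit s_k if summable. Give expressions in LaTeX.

Yes. s_k = 2^{k + 2} \left(k + 2\right)!.

Ratio r(k) = 2*(k + 3)*(2*k + 7)/(2*k + 5).
Take A(k)=2*k + 6, B(k)=1, C(k)=k + 5/2.
f must satisfy (2*k + 6)·f(k+1) − (1)·f(k) = k + 5/2.
Bound: deg f ≤ 0.
Match coefficients ⇒ f(k) = 1/2.
Then R = B(k−1)f/C = 1/(2*k + 5), so s_k = R(k)·t_k = 2**(k + 2)*factorial(k + 2).
Check: Δs_k = 2**(k + 2)*(2*k + 5)*factorial(k + 2). ✓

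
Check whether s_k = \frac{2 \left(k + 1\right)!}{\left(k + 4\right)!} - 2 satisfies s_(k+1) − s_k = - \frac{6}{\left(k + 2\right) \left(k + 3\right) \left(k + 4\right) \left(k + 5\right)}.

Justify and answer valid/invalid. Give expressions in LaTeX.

valid; difference matches t_k

s_(k+1) = 2*factorial(k + 2)/factorial(k + 5) - 2
s_(k+1) − s_k = -6/((k + 2)*(k + 3)*(k + 4)*(k + 5))
(s_(k+1) − s_k) − t_k = 0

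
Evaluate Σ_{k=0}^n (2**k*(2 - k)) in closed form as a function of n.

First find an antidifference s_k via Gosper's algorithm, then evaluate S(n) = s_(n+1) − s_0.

S(n) = -2*2**n*n + 6*2**n - 4

t_(k+1)/t_k = 2*(k - 1)/(k - 2).
Gosper form: A/B · C(k+1)/C(k) with A=2, B=1, C=k - 2.
Need (2)·f(k+1) − (1)·f(k) = k - 2.
From deg A=0, deg B=0, deg C=1: d=1.
Match coefficients ⇒ f(k) = k - 4.
So s_k = (B(k−1)f/C)·t_k = ((k - 4)/(k - 2))·t_k = 2**k*(4 - k).
Δs = 2**k*(2 - k), as required.
s_(n+1) = 2**(n + 1)*(3 - n) and s_(0) = 4, so S(n) = -2*2**n*n + 6*2**n - 4.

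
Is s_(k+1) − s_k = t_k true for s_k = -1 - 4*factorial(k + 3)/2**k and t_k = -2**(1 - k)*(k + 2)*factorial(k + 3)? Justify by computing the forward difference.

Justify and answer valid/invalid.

s_(k+1) = -4*2**(-k - 1)*factorial(k + 4) - 1
s_(k+1) − s_k = -2**(1 - k)*(k + 2)*factorial(k + 3)
(s_(k+1) − s_k) − t_k = 0

valid (s_(k+1) − s_k reduces to t_k)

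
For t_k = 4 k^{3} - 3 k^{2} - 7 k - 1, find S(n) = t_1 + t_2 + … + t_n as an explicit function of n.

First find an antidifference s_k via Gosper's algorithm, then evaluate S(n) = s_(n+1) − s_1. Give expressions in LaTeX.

Ratio r(k) = (4*k**3 + 9*k**2 - k - 7)/(4*k**3 - 3*k**2 - 7*k - 1).
Normal form (A,B,C) = (1, 1, k**3 - 3*k**2/4 - 7*k/4 - 1/4).
Solve (1)·f(k+1) − (1)·f(k) = k**3 - 3*k**2/4 - 7*k/4 - 1/4.
From deg A=0, deg B=0, deg C=3: d=4.
Match coefficients ⇒ f(k) = k*(k**3 - 3*k**2 - k + 2)/4.
R(k) = B(k−1)·f(k)/C(k) = k*(k**3 - 3*k**2 - k + 2)/(4*k**3 - 3*k**2 - 7*k - 1); s_k = R·t_k = k*(k**3 - 3*k**2 - k + 2).
Check: Δs_k = 4*k**3 - 3*k**2 - 7*k - 1. ✓
Telescope: S(n) = s_(n+1) − s_(1) = n**4 + n**3 - 4*n**2 - 5*n - 1 − (-1) = n*(n**3 + n**2 - 4*n - 5).

S(n) = n \left(n^{3} + n^{2} - 4 n - 5\right)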